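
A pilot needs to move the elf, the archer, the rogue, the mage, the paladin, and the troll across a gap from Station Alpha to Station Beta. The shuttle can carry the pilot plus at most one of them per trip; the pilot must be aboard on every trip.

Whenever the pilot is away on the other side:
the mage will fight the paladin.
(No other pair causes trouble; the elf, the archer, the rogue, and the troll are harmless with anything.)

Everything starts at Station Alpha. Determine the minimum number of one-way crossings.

Counting alone: the pilot can take at most 1 across per trip to Station Beta, so moving all 6 needs at least 6 loaded trips out, with a return between consecutive ones — at least 11 crossings.
The plan below uses exactly 11 crossings, so it is optimal:
1. Pilot goes to Station Beta with the mage.
2. Pilot goes back to Station Alpha alone.
3. Pilot goes to Station Beta with the elf.
4. Pilot goes back to Station Alpha alone.
5. Pilot goes to Station Beta with the archer.
6. Pilot goes back to Station Alpha alone.
7. Pilot goes to Station Beta with the rogue.
8. Pilot goes back to Station Alpha alone.
9. Pilot goes to Station Beta with the troll.
10. Pilot goes back to Station Alpha alone.
11. Pilot goes to Station Beta with the paladin.

11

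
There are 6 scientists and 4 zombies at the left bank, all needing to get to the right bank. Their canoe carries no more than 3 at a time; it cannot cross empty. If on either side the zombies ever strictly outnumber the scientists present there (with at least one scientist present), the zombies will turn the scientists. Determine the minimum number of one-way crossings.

Counting alone: each trip to the right bank takes at most 3 across and each return brings at least 1 back, so after t trips out (and t−1 returns) at most 3t − (t−1) of the 10 are across; that first reaches 10 at t = 5, so at least 9 crossings are needed.
The plan below uses exactly 9 crossings, so it is optimal:
1. 2 zombies → the right bank.  (the left bank: 6S 2Z; the right bank: 0S 2Z)
2. 1 zombie ← the left bank.  (the left bank: 6S 3Z; the right bank: 0S 1Z)
3. 3 zombies → the right bank.  (the left bank: 6S 0Z; the right bank: 0S 4Z)
4. 1 zombie ← the left bank.  (the left bank: 6S 1Z; the right bank: 0S 3Z)
5. 3 scientists → the right bank.  (the left bank: 3S 1Z; the right bank: 3S 3Z)
6. 1 zombie ← the left bank.  (the left bank: 3S 2Z; the right bank: 3S 2Z)
7. 1 scientist and 2 zombies → the right bank.  (the left bank: 2S 0Z; the right bank: 4S 4Z)
8. 1 zombie ← the left bank.  (the left bank: 2S 1Z; the right bank: 4S 3Z)
9. 2 scientists and 1 zombie → the right bank.  (the left bank: 0S 0Z; the right bank: 6S 4Z)

9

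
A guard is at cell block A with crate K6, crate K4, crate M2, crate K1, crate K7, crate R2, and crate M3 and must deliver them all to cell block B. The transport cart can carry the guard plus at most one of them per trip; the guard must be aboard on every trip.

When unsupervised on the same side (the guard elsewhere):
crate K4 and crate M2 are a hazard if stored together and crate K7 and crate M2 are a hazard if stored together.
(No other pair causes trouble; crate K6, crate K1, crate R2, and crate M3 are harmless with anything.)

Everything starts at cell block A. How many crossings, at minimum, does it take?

Counting alone: the guard can take at most 1 across per trip to cell block B, so moving all 7 needs at least 7 loaded trips out, with a return between consecutive ones — at least 13 crossings.
The safety rule pushes this higher. Following every safe sequence of crossings, the most of the 7 that can be at cell block B as the transport cart arrives there on crossing 13 is 6 — never all 7.
So no plan with fewer than 15 crossings exists, and this one achieves 15:
1. Guard goes to cell block B with crate M2.
2. Guard goes back to cell block A alone.
3. Guard goes to cell block B with crate K6.
4. Guard goes back to cell block A alone.
5. Guard goes to cell block B with crate K4.
6. Guard goes back to cell block A with crate M2.
7. Guard goes to cell block B with crate K7.
8. Guard goes back to cell block A alone.
9. Guard goes to cell block B with crate K1.
10. Guard goes back to cell block A alone.
11. Guard goes to cell block B with crate R2.
12. Guard goes back to cell block A alone.
13. Guard goes to cell block B with crate M3.
14. Guard goes back to cell block A alone.
15. Guard goes to cell block B with crate M2.

15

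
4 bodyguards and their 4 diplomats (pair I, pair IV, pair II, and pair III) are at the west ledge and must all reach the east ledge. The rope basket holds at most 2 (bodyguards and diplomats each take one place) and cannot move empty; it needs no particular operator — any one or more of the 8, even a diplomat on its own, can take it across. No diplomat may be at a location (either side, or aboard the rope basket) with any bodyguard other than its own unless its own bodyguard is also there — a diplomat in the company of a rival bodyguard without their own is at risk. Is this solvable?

Following every safe sequence of crossings from the start, the most of the 8 that can be at the east ledge as the rope basket arrives there on crossings 1, 3, 5 is 2, 3, 4 respectively; the best ever achieved is 4 of 8.
From crossing 7 on, no configuration arises that was not already reachable earlier: only 44 distinct safe configurations (who is on which side, and where the rope basket is) can ever be reached, none of them has everyone across, and every continuation just revisits them. So no valid plan exists.

No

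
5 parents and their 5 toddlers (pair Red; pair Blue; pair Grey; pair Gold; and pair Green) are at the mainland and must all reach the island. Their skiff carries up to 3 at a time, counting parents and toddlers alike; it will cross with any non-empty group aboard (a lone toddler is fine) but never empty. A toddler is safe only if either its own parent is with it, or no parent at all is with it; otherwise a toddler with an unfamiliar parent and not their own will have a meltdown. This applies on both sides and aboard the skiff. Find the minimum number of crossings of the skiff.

Counting alone: each trip to the island takes at most 3 across and each return brings at least 1 back, so after t trips out (and t−1 returns) at most 3t − (t−1) of the 10 are across; that first reaches 10 at t = 5, so at least 9 crossings are needed.
The safety rule pushes this higher. Following every safe sequence of crossings, the most of the 10 that can be at the island as the skiff arrives there on crossing 9 is 9 — never all 10.
So no plan with fewer than 11 crossings exists, and this one achieves 11:
1. parent Red and toddler Red cross → the island.
2. parent Red crosses ← the mainland.
3. toddler Blue, toddler Gold, and toddler Grey cross → the island.
4. toddler Red crosses ← the mainland.
5. parent Blue, parent Gold, and parent Grey cross → the island.
6. parent Blue and toddler Blue cross ← the mainland.
7. parent Blue, parent Green, and parent Red cross → the island.
8. toddler Grey crosses ← the mainland.
9. toddler Blue and toddler Red cross → the island.
10. toddler Red crosses ← the mainland.
11. toddler Green, toddler Grey, and toddler Red cross → the island.

11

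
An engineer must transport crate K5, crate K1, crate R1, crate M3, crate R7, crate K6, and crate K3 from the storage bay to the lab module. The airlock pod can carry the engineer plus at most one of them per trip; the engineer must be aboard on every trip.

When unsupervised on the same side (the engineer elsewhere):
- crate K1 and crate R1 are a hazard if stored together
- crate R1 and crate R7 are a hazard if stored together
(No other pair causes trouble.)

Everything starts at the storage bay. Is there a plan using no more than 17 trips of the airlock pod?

Yes

Yes — this plan uses 15 crossings (≤ 17):
1. Engineer goes to the lab module with crate R1.  [the storage bay: crate K1, crate K3, crate K5, crate K6, crate M3, crate R7 | the lab module: crate R1]
2. Engineer goes back to the storage bay alone.  [the storage bay: crate K1, crate K3, crate K5, crate K6, crate M3, crate R7 | the lab module: crate R1]
3. Engineer goes to the lab module with crate K5.  [the storage bay: crate K1, crate K3, crate K6, crate M3, crate R7 | the lab module: crate K5, crate R1]
4. Engineer goes back to the storage bay alone.  [the storage bay: crate K1, crate K3, crate K6, crate M3, crate R7 | the lab module: crate K5, crate R1]
5. Engineer goes to the lab module with crate K1.  [the storage bay: crate K3, crate K6, crate M3, crate R7 | the lab module: crate K1, crate K5, crate R1]
6. Engineer goes back to the storage bay with crate R1.  [the storage bay: crate K3, crate K6, crate M3, crate R1, crate R7 | the lab module: crate K1, crate K5]
7. Engineer goes to the lab module with crate R7.  [the storage bay: crate K3, crate K6, crate M3, crate R1 | the lab module: crate K1, crate K5, crate R7]
8. Engineer goes back to the storage bay alone.  [the storage bay: crate K3, crate K6, crate M3, crate R1 | the lab module: crate K1, crate K5, crate R7]
9. Engineer goes to the lab module with crate M3.  [the storage bay: crate K3, crate K6, crate R1 | the lab module: crate K1, crate K5, crate M3, crate R7]
10. Engineer goes back to the storage bay alone.  [the storage bay: crate K3, crate K6, crate R1 | the lab module: crate K1, crate K5, crate M3, crate R7]
11. Engineer goes to the lab module with crate K6.  [the storage bay: crate K3, crate R1 | the lab module: crate K1, crate K5, crate K6, crate M3, crate R7]
12. Engineer goes back to the storage bay alone.  [the storage bay: crate K3, crate R1 | the lab module: crate K1, crate K5, crate K6, crate M3, crate R7]
13. Engineer goes to the lab module with crate K3.  [the storage bay: crate R1 | the lab module: crate K1, crate K3, crate K5, crate K6, crate M3, crate R7]
14. Engineer goes back to the storage bay alone.  [the storage bay: crate R1 | the lab module: crate K1, crate K3, crate K5, crate K6, crate M3, crate R7]
15. Engineer goes to the lab module with crate R1.  [the storage bay: — | the lab module: crate K1, crate K3, crate K5, crate K6, crate M3, crate R1, crate R7]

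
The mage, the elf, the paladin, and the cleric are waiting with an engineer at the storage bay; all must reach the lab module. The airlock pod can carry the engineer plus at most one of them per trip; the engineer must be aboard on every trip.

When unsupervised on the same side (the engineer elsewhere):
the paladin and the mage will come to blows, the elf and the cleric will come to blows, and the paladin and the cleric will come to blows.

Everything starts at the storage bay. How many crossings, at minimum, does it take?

Whatever the first load, the items left behind include a forbidden pair without the engineer. No opening move is safe, so no plan exists.

impossible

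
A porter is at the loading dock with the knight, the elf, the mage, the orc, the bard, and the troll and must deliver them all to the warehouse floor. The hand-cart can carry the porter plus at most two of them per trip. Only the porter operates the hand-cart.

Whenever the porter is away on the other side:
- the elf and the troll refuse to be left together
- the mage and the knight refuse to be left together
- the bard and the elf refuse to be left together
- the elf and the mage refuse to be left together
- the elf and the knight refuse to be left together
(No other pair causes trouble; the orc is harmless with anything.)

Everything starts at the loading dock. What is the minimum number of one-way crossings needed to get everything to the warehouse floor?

9

Counting alone: the porter can take at most 2 across per trip to the warehouse floor, so moving all 6 needs at least 3 loaded trips out, with a return between consecutive ones — at least 5 crossings.
The safety rule pushes this higher. Following every safe sequence of crossings, the most of the 6 that can be at the warehouse floor as the hand-cart arrives there on crossings 5, 7 is 4, 5 respectively — never all 6.
So no plan with fewer than 9 crossings exists, and this one achieves 9:
1. Porter goes to the warehouse floor with the elf and the knight.
2. Porter goes back to the loading dock with the knight.
3. Porter goes to the warehouse floor with the knight and the orc.
4. Porter goes back to the loading dock with the knight.
5. Porter goes to the warehouse floor with the bard and the knight.
6. Porter goes back to the loading dock with the elf.
7. Porter goes to the warehouse floor with the elf and the troll.
8. Porter goes back to the loading dock with the elf.
9. Porter goes to the warehouse floor with the elf and the mage.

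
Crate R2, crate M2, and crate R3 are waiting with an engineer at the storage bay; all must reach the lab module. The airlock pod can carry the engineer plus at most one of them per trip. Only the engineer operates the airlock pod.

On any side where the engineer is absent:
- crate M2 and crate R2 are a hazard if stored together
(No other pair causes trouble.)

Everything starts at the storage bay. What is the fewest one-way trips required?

Counting alone: the engineer can take at most 1 across per trip to the lab module, so moving all 3 needs at least 3 loaded trips out, with a return between consecutive ones — at least 5 crossings.
The plan below uses exactly 5 crossings, so it is optimal:
1. Engineer goes to the lab module with crate R2.  [the storage bay: crate M2, crate R3 | the lab module: crate R2]
2. Engineer goes back to the storage bay alone.  [the storage bay: crate M2, crate R3 | the lab module: crate R2]
3. Engineer goes to the lab module with crate R3.  [the storage bay: crate M2 | the lab module: crate R2, crate R3]
4. Engineer goes back to the storage bay alone.  [the storage bay: crate M2 | the lab module: crate R2, crate R3]
5. Engineer goes to the lab module with crate M2.  [the storage bay: — | the lab module: crate M2, crate R2, crate R3]

5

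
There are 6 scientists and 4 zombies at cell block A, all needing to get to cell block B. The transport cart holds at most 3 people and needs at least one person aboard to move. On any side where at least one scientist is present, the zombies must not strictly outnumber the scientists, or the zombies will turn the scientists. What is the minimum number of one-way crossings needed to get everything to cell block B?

Counting alone: each trip to cell block B takes at most 3 across and each return brings at least 1 back, so after t trips out (and t−1 returns) at most 3t − (t−1) of the 10 are across; that first reaches 10 at t = 5, so at least 9 crossings are needed.
The plan below uses exactly 9 crossings, so it is optimal:
1. 2 zombies → cell block B.  (cell block A: 6S 2Z; cell block B: 0S 2Z)
2. 1 zombie ← cell block A.  (cell block A: 6S 3Z; cell block B: 0S 1Z)
3. 3 zombies → cell block B.  (cell block A: 6S 0Z; cell block B: 0S 4Z)
4. 1 zombie ← cell block A.  (cell block A: 6S 1Z; cell block B: 0S 3Z)
5. 3 scientists → cell block B.  (cell block A: 3S 1Z; cell block B: 3S 3Z)
6. 1 zombie ← cell block A.  (cell block A: 3S 2Z; cell block B: 3S 2Z)
7. 1 scientist and 2 zombies → cell block B.  (cell block A: 2S 0Z; cell block B: 4S 4Z)
8. 1 zombie ← cell block A.  (cell block A: 2S 1Z; cell block B: 4S 3Z)
9. 2 scientists and 1 zombie → cell block B.  (cell block A: 0S 0Z; cell block B: 6S 4Z)

9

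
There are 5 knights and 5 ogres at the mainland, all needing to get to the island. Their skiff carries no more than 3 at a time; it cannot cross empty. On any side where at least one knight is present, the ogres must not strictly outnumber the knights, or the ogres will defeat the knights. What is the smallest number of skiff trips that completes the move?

Counting alone: each trip to the island takes at most 3 across and each return brings at least 1 back, so after t trips out (and t−1 returns) at most 3t − (t−1) of the 10 are across; that first reaches 10 at t = 5, so at least 9 crossings are needed.
The safety rule pushes this higher. Following every safe sequence of crossings, the most of the 10 that can be at the island as the skiff arrives there on crossing 9 is 9 — never all 10.
So no plan with fewer than 11 crossings exists, and this one achieves 11:
1. 2 ogres → the island.  (the mainland: 5K 3O; the island: 0K 2O)
2. 1 ogre ← the mainland.  (the mainland: 5K 4O; the island: 0K 1O)
3. 3 ogres → the island.  (the mainland: 5K 1O; the island: 0K 4O)
4. 1 ogre ← the mainland.  (the mainland: 5K 2O; the island: 0K 3O)
5. 3 knights → the island.  (the mainland: 2K 2O; the island: 3K 3O)
6. 1 knight and 1 ogre ← the mainland.  (the mainland: 3K 3O; the island: 2K 2O)
7. 3 knights → the island.  (the mainland: 0K 3O; the island: 5K 2O)
8. 1 ogre ← the mainland.  (the mainland: 0K 4O; the island: 5K 1O)
9. 2 ogres → the island.  (the mainland: 0K 2O; the island: 5K 3O)
10. 1 ogre ← the mainland.  (the mainland: 0K 3O; the island: 5K 2O)
11. 3 ogres → the island.  (the mainland: 0K 0O; the island: 5K 5O)

11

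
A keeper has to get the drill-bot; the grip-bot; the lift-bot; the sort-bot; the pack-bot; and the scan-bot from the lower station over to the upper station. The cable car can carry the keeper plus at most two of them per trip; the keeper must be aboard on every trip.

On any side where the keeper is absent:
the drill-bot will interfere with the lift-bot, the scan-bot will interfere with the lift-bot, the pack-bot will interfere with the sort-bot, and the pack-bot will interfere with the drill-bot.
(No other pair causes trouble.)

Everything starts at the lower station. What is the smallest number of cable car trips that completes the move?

7

Counting alone: the keeper can take at most 2 across per trip to the upper station, so moving all 6 needs at least 3 loaded trips out, with a return between consecutive ones — at least 5 crossings.
The safety rule pushes this higher. Following every safe sequence of crossings, the most of the 6 that can be at the upper station as the cable car arrives there on crossing 5 is 5 — never all 6.
So no plan with fewer than 7 crossings exists, and this one achieves 7:
1. Keeper goes to the upper station with the lift-bot and the pack-bot.
2. Keeper goes back to the lower station alone.
3. Keeper goes to the upper station with the drill-bot and the grip-bot.
4. Keeper goes back to the lower station with the lift-bot and the pack-bot.
5. Keeper goes to the upper station with the scan-bot and the sort-bot.
6. Keeper goes back to the lower station alone.
7. Keeper goes to the upper station with the lift-bot and the pack-bot.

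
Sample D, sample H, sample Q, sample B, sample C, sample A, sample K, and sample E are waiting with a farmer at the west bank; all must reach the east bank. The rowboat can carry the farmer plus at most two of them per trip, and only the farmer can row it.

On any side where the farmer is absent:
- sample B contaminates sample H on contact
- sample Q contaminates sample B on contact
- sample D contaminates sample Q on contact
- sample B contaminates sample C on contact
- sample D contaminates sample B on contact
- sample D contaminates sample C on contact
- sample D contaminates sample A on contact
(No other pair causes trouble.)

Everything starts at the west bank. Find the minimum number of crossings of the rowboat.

13

Counting alone: the farmer can take at most 2 across per trip to the east bank, so moving all 8 needs at least 4 loaded trips out, with a return between consecutive ones — at least 7 crossings.
The safety rule pushes this higher. Following every safe sequence of crossings, the most of the 8 that can be at the east bank as the rowboat arrives there on crossings 7, 9, 11 is 5, 6, 7 respectively — never all 8.
So no plan with fewer than 13 crossings exists, and this one achieves 13:
1. Farmer goes to the east bank with sample B and sample D.  [the west bank: sample A, sample C, sample E, sample H, sample K, sample Q | the east bank: sample B, sample D]
2. Farmer goes back to the west bank with sample D.  [the west bank: sample A, sample C, sample D, sample E, sample H, sample K, sample Q | the east bank: sample B]
3. Farmer goes to the east bank with sample D and sample H.  [the west bank: sample A, sample C, sample E, sample K, sample Q | the east bank: sample B, sample D, sample H]
4. Farmer goes back to the west bank with sample B.  [the west bank: sample A, sample B, sample C, sample E, sample K, sample Q | the east bank: sample D, sample H]
5. Farmer goes to the east bank with sample C and sample Q.  [the west bank: sample A, sample B, sample E, sample K | the east bank: sample C, sample D, sample H, sample Q]
6. Farmer goes back to the west bank with sample D.  [the west bank: sample A, sample B, sample D, sample E, sample K | the east bank: sample C, sample H, sample Q]
7. Farmer goes to the east bank with sample A and sample D.  [the west bank: sample B, sample E, sample K | the east bank: sample A, sample C, sample D, sample H, sample Q]
8. Farmer goes back to the west bank with sample D.  [the west bank: sample B, sample D, sample E, sample K | the east bank: sample A, sample C, sample H, sample Q]
9. Farmer goes to the east bank with sample D and sample K.  [the west bank: sample B, sample E | the east bank: sample A, sample C, sample D, sample H, sample K, sample Q]
10. Farmer goes back to the west bank with sample D.  [the west bank: sample B, sample D, sample E | the east bank: sample A, sample C, sample H, sample K, sample Q]
11. Farmer goes to the east bank with sample D and sample E.  [the west bank: sample B | the east bank: sample A, sample C, sample D, sample E, sample H, sample K, sample Q]
12. Farmer goes back to the west bank with sample D.  [the west bank: sample B, sample D | the east bank: sample A, sample C, sample E, sample H, sample K, sample Q]
13. Farmer goes to the east bank with sample B and sample D.  [the west bank: — | the east bank: sample A, sample B, sample C, sample D, sample E, sample H, sample K, sample Q]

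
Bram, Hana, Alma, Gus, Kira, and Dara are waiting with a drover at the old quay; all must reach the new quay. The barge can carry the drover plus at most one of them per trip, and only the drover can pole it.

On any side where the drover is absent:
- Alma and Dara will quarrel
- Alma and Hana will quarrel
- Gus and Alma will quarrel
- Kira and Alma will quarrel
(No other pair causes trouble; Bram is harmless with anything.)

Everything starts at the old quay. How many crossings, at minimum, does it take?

Following every safe sequence of crossings from the start, the most of the 6 that can be at the new quay as the barge arrives there on crossings 1, 3, 5 is 1, 2, 3 respectively; the best ever achieved is 3 of 6.
From crossing 7 on, no configuration arises that was not already reachable earlier: only 22 distinct safe configurations (who is on which side, and where the barge is) can ever be reached, none of them has everyone across, and every continuation just revisits them. So no valid plan exists.

impossible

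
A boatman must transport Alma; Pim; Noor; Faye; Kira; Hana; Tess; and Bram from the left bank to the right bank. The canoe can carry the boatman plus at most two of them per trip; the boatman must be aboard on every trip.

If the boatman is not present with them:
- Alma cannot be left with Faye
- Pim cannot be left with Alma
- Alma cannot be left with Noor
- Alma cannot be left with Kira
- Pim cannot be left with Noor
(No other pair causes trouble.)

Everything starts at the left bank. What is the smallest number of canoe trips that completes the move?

13

Counting alone: the boatman can take at most 2 across per trip to the right bank, so moving all 8 needs at least 4 loaded trips out, with a return between consecutive ones — at least 7 crossings.
The safety rule pushes this higher. Following every safe sequence of crossings, the most of the 8 that can be at the right bank as the canoe arrives there on crossings 7, 9, 11 is 5, 6, 7 respectively — never all 8.
So no plan with fewer than 13 crossings exists, and this one achieves 13:
1. Boatman goes to the right bank with Alma and Pim.  [the left bank: Bram, Faye, Hana, Kira, Noor, Tess | the right bank: Alma, Pim]
2. Boatman goes back to the left bank with Alma.  [the left bank: Alma, Bram, Faye, Hana, Kira, Noor, Tess | the right bank: Pim]
3. Boatman goes to the right bank with Alma and Faye.  [the left bank: Bram, Hana, Kira, Noor, Tess | the right bank: Alma, Faye, Pim]
4. Boatman goes back to the left bank with Alma.  [the left bank: Alma, Bram, Hana, Kira, Noor, Tess | the right bank: Faye, Pim]
5. Boatman goes to the right bank with Alma and Kira.  [the left bank: Bram, Hana, Noor, Tess | the right bank: Alma, Faye, Kira, Pim]
6. Boatman goes back to the left bank with Alma.  [the left bank: Alma, Bram, Hana, Noor, Tess | the right bank: Faye, Kira, Pim]
7. Boatman goes to the right bank with Alma and Hana.  [the left bank: Bram, Noor, Tess | the right bank: Alma, Faye, Hana, Kira, Pim]
8. Boatman goes back to the left bank with Alma.  [the left bank: Alma, Bram, Noor, Tess | the right bank: Faye, Hana, Kira, Pim]
9. Boatman goes to the right bank with Alma and Tess.  [the left bank: Bram, Noor | the right bank: Alma, Faye, Hana, Kira, Pim, Tess]
10. Boatman goes back to the left bank with Alma.  [the left bank: Alma, Bram, Noor | the right bank: Faye, Hana, Kira, Pim, Tess]
11. Boatman goes to the right bank with Alma and Bram.  [the left bank: Noor | the right bank: Alma, Bram, Faye, Hana, Kira, Pim, Tess]
12. Boatman goes back to the left bank with Alma.  [the left bank: Alma, Noor | the right bank: Bram, Faye, Hana, Kira, Pim, Tess]
13. Boatman goes to the right bank with Alma and Noor.  [the left bank: — | the right bank: Alma, Bram, Faye, Hana, Kira, Noor, Pim, Tess]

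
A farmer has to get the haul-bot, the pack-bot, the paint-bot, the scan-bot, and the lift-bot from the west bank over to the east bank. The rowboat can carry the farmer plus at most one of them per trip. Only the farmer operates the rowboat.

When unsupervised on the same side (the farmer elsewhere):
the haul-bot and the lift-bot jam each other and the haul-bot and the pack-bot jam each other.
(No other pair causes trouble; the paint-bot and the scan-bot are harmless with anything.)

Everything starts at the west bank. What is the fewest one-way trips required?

Counting alone: the farmer can take at most 1 across per trip to the east bank, so moving all 5 needs at least 5 loaded trips out, with a return between consecutive ones — at least 9 crossings.
The safety rule pushes this higher. Following every safe sequence of crossings, the most of the 5 that can be at the east bank as the rowboat arrives there on crossing 9 is 4 — never all 5.
So no plan with fewer than 11 crossings exists, and this one achieves 11:
1. Farmer goes to the east bank with the haul-bot.  [the west bank: the lift-bot, the pack-bot, the paint-bot, the scan-bot | the east bank: the haul-bot]
2. Farmer goes back to the west bank alone.  [the west bank: the lift-bot, the pack-bot, the paint-bot, the scan-bot | the east bank: the haul-bot]
3. Farmer goes to the east bank with the pack-bot.  [the west bank: the lift-bot, the paint-bot, the scan-bot | the east bank: the haul-bot, the pack-bot]
4. Farmer goes back to the west bank with the haul-bot.  [the west bank: the haul-bot, the lift-bot, the paint-bot, the scan-bot | the east bank: the pack-bot]
5. Farmer goes to the east bank with the lift-bot.  [the west bank: the haul-bot, the paint-bot, the scan-bot | the east bank: the lift-bot, the pack-bot]
6. Farmer goes back to the west bank alone.  [the west bank: the haul-bot, the paint-bot, the scan-bot | the east bank: the lift-bot, the pack-bot]
7. Farmer goes to the east bank with the paint-bot.  [the west bank: the haul-bot, the scan-bot | the east bank: the lift-bot, the pack-bot, the paint-bot]
8. Farmer goes back to the west bank alone.  [the west bank: the haul-bot, the scan-bot | the east bank: the lift-bot, the pack-bot, the paint-bot]
9. Farmer goes to the east bank with the scan-bot.  [the west bank: the haul-bot | the east bank: the lift-bot, the pack-bot, the paint-bot, the scan-bot]
10. Farmer goes back to the west bank alone.  [the west bank: the haul-bot | the east bank: the lift-bot, the pack-bot, the paint-bot, the scan-bot]
11. Farmer goes to the east bank with the haul-bot.  [the west bank: — | the east bank: the haul-bot, the lift-bot, the pack-bot, the paint-bot, the scan-bot]

11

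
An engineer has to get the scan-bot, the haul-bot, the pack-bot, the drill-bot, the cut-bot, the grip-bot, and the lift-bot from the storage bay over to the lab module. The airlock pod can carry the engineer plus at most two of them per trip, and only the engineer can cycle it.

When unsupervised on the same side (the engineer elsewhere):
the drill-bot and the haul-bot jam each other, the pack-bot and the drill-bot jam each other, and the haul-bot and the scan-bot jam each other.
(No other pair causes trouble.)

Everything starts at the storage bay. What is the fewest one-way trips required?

Counting alone: the engineer can take at most 2 across per trip to the lab module, so moving all 7 needs at least 4 loaded trips out, with a return between consecutive ones — at least 7 crossings.
The plan below uses exactly 7 crossings, so it is optimal:
1. Engineer goes to the lab module with the drill-bot and the scan-bot.
2. Engineer goes back to the storage bay alone.
3. Engineer goes to the lab module with the cut-bot.
4. Engineer goes back to the storage bay alone.
5. Engineer goes to the lab module with the grip-bot and the lift-bot.
6. Engineer goes back to the storage bay alone.
7. Engineer goes to the lab module with the haul-bot and the pack-bot.

7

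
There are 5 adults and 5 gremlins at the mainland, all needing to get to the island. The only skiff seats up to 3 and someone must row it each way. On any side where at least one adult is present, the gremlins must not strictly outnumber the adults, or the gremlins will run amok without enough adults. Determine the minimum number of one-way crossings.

Counting alone: each trip to the island takes at most 3 across and each return brings at least 1 back, so after t trips out (and t−1 returns) at most 3t − (t−1) of the 10 are across; that first reaches 10 at t = 5, so at least 9 crossings are needed.
The safety rule pushes this higher. Following every safe sequence of crossings, the most of the 10 that can be at the island as the skiff arrives there on crossing 9 is 9 — never all 10.
So no plan with fewer than 11 crossings exists, and this one achieves 11:
1. 2 gremlins → the island.  (the mainland: 5A 3G; the island: 0A 2G)
2. 1 gremlin ← the mainland.  (the mainland: 5A 4G; the island: 0A 1G)
3. 3 gremlins → the island.  (the mainland: 5A 1G; the island: 0A 4G)
4. 1 gremlin ← the mainland.  (the mainland: 5A 2G; the island: 0A 3G)
5. 3 adults → the island.  (the mainland: 2A 2G; the island: 3A 3G)
6. 1 adult and 1 gremlin ← the mainland.  (the mainland: 3A 3G; the island: 2A 2G)
7. 3 adults → the island.  (the mainland: 0A 3G; the island: 5A 2G)
8. 1 gremlin ← the mainland.  (the mainland: 0A 4G; the island: 5A 1G)
9. 2 gremlins → the island.  (the mainland: 0A 2G; the island: 5A 3G)
10. 1 gremlin ← the mainland.  (the mainland: 0A 3G; the island: 5A 2G)
11. 3 gremlins → the island.  (the mainland: 0A 0G; the island: 5A 5G)

11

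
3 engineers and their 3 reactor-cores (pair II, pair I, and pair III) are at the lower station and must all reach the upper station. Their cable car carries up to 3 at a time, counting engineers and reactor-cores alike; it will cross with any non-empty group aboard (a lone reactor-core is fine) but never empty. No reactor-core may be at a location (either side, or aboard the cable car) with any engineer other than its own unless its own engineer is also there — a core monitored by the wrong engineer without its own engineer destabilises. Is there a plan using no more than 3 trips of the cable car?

Counting alone: each trip to the upper station takes at most 3 across and each return brings at least 1 back, so after t trips out (and t−1 returns) at most 3t − (t−1) of the 6 are across; that first reaches 6 at t = 3, so at least 5 crossings are needed.
Since 3 < 5, 3 crossings cannot be enough. (The shortest complete plan in fact takes 5:)
1. engineer II and reactor-core II cross → the upper station.
2. engineer II crosses ← the lower station.
3. engineer I, engineer II, and engineer III cross → the upper station.
4. reactor-core II crosses ← the lower station.
5. reactor-core I, reactor-core II, and reactor-core III cross → the upper station.

No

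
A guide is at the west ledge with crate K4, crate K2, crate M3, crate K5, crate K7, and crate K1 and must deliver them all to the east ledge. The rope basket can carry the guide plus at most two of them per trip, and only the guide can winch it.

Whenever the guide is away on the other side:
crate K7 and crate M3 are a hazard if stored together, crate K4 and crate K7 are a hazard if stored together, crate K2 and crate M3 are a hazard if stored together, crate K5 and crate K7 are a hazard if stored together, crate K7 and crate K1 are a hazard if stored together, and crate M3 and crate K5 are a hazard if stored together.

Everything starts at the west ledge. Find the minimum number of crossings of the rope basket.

9

Counting alone: the guide can take at most 2 across per trip to the east ledge, so moving all 6 needs at least 3 loaded trips out, with a return between consecutive ones — at least 5 crossings.
The safety rule pushes this higher. Following every safe sequence of crossings, the most of the 6 that can be at the east ledge as the rope basket arrives there on crossings 5, 7 is 4, 5 respectively — never all 6.
So no plan with fewer than 9 crossings exists, and this one achieves 9:
1. Guide goes to the east ledge with crate K7 and crate M3.  [the west ledge: crate K1, crate K2, crate K4, crate K5 | the east ledge: crate K7, crate M3]
2. Guide goes back to the west ledge with crate M3.  [the west ledge: crate K1, crate K2, crate K4, crate K5, crate M3 | the east ledge: crate K7]
3. Guide goes to the east ledge with crate K4 and crate M3.  [the west ledge: crate K1, crate K2, crate K5 | the east ledge: crate K4, crate K7, crate M3]
4. Guide goes back to the west ledge with crate K7.  [the west ledge: crate K1, crate K2, crate K5, crate K7 | the east ledge: crate K4, crate M3]
5. Guide goes to the east ledge with crate K1 and crate K5.  [the west ledge: crate K2, crate K7 | the east ledge: crate K1, crate K4, crate K5, crate M3]
6. Guide goes back to the west ledge with crate M3.  [the west ledge: crate K2, crate K7, crate M3 | the east ledge: crate K1, crate K4, crate K5]
7. Guide goes to the east ledge with crate K2 and crate M3.  [the west ledge: crate K7 | the east ledge: crate K1, crate K2, crate K4, crate K5, crate M3]
8. Guide goes back to the west ledge with crate M3.  [the west ledge: crate K7, crate M3 | the east ledge: crate K1, crate K2, crate K4, crate K5]
9. Guide goes to the east ledge with crate K7 and crate M3.  [the west ledge: — | the east ledge: crate K1, crate K2, crate K4, crate K5, crate K7, crate M3]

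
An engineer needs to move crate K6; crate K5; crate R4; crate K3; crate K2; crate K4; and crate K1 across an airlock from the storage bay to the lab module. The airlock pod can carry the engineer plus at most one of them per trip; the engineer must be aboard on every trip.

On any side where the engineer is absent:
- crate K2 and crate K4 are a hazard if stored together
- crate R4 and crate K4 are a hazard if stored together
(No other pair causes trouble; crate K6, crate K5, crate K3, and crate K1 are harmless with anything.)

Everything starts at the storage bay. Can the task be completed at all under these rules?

Yes

1. Engineer goes to the lab module with crate K4.  [the storage bay: crate K1, crate K2, crate K3, crate K5, crate K6, crate R4 | the lab module: crate K4]
2. Engineer goes back to the storage bay alone.  [the storage bay: crate K1, crate K2, crate K3, crate K5, crate K6, crate R4 | the lab module: crate K4]
3. Engineer goes to the lab module with crate K6.  [the storage bay: crate K1, crate K2, crate K3, crate K5, crate R4 | the lab module: crate K4, crate K6]
4. Engineer goes back to the storage bay alone.  [the storage bay: crate K1, crate K2, crate K3, crate K5, crate R4 | the lab module: crate K4, crate K6]
5. Engineer goes to the lab module with crate K5.  [the storage bay: crate K1, crate K2, crate K3, crate R4 | the lab module: crate K4, crate K5, crate K6]
6. Engineer goes back to the storage bay alone.  [the storage bay: crate K1, crate K2, crate K3, crate R4 | the lab module: crate K4, crate K5, crate K6]
7. Engineer goes to the lab module with crate R4.  [the storage bay: crate K1, crate K2, crate K3 | the lab module: crate K4, crate K5, crate K6, crate R4]
8. Engineer goes back to the storage bay with crate K4.  [the storage bay: crate K1, crate K2, crate K3, crate K4 | the lab module: crate K5, crate K6, crate R4]
9. Engineer goes to the lab module with crate K2.  [the storage bay: crate K1, crate K3, crate K4 | the lab module: crate K2, crate K5, crate K6, crate R4]
10. Engineer goes back to the storage bay alone.  [the storage bay: crate K1, crate K3, crate K4 | the lab module: crate K2, crate K5, crate K6, crate R4]
11. Engineer goes to the lab module with crate K3.  [the storage bay: crate K1, crate K4 | the lab module: crate K2, crate K3, crate K5, crate K6, crate R4]
12. Engineer goes back to the storage bay alone.  [the storage bay: crate K1, crate K4 | the lab module: crate K2, crate K3, crate K5, crate K6, crate R4]
13. Engineer goes to the lab module with crate K1.  [the storage bay: crate K4 | the lab module: crate K1, crate K2, crate K3, crate K5, crate K6, crate R4]
14. Engineer goes back to the storage bay alone.  [the storage bay: crate K4 | the lab module: crate K1, crate K2, crate K3, crate K5, crate K6, crate R4]
15. Engineer goes to the lab module with crate K4.  [the storage bay: — | the lab module: crate K1, crate K2, crate K3, crate K4, crate K5, crate K6, crate R4]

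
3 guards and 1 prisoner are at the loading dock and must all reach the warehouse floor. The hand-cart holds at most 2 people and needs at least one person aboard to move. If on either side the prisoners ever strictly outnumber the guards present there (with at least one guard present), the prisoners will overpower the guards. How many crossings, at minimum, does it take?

Counting alone: each trip to the warehouse floor takes at most 2 across and each return brings at least 1 back, so after t trips out (and t−1 returns) at most 2t − (t−1) of the 4 are across; that first reaches 4 at t = 3, so at least 5 crossings are needed.
The plan below uses exactly 5 crossings, so it is optimal:
1. 1 guard and 1 prisoner → the warehouse floor.  (the loading dock: 2G 0P; the warehouse floor: 1G 1P)
2. 1 prisoner ← the loading dock.  (the loading dock: 2G 1P; the warehouse floor: 1G 0P)
3. 1 guard and 1 prisoner → the warehouse floor.  (the loading dock: 1G 0P; the warehouse floor: 2G 1P)
4. 1 prisoner ← the loading dock.  (the loading dock: 1G 1P; the warehouse floor: 2G 0P)
5. 1 guard and 1 prisoner → the warehouse floor.  (the loading dock: 0G 0P; the warehouse floor: 3G 1P)

5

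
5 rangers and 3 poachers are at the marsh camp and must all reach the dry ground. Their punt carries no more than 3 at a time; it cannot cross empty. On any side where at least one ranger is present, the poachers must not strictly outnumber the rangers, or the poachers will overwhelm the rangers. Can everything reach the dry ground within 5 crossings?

Counting alone: each trip to the dry ground takes at most 3 across and each return brings at least 1 back, so after t trips out (and t−1 returns) at most 3t − (t−1) of the 8 are across; that first reaches 8 at t = 4, so at least 7 crossings are needed.
Since 5 < 7, 5 crossings cannot be enough. (The shortest complete plan in fact takes 7:)
1. 2 poachers → the dry ground.  (the marsh camp: 5R 1P; the dry ground: 0R 2P)
2. 1 poacher ← the marsh camp.  (the marsh camp: 5R 2P; the dry ground: 0R 1P)
3. 2 rangers and 1 poacher → the dry ground.  (the marsh camp: 3R 1P; the dry ground: 2R 2P)
4. 1 poacher ← the marsh camp.  (the marsh camp: 3R 2P; the dry ground: 2R 1P)
5. 1 ranger and 2 poachers → the dry ground.  (the marsh camp: 2R 0P; the dry ground: 3R 3P)
6. 1 poacher ← the marsh camp.  (the marsh camp: 2R 1P; the dry ground: 3R 2P)
7. 2 rangers and 1 poacher → the dry ground.  (the marsh camp: 0R 0P; the dry ground: 5R 3P)

No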